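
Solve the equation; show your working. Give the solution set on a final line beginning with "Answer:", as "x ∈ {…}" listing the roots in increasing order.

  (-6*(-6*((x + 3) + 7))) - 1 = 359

Step 1. [(-6*(-6*((x + 3) + 7))) - 1 = 359] add 1: x sits inside (… - 1), so sub: -6*(-6*((x + 3) + 7)) = 360.
Step 2. [-6*(-6*((x + 3) + 7)) = 360] -6·(inner) — divide through by -6. So div: -6*((x + 3) + 7) = -60.
Step 3. [-6*((x + 3) + 7) = -60] -6·(inner) — divide through by -6 ⇒ div: (x + 3) + 7 = 10.
Step 4. [(x + 3) + 7 = 10] peel the +7: subtract 7 from each side. So sub: x + 3 = 3.
Step 5. [x + 3 = 3] subtract 3: x sits inside (… + 3), so sub: x = 0.

Answer: x ∈ {0}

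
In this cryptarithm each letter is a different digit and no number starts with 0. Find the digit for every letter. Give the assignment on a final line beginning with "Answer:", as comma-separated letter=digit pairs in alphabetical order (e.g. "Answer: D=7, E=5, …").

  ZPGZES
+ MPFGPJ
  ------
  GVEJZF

Step 1. [col 1: S + J ≡ F (mod 10)] several values work for J in column 1 (S + J ≡ F (mod 10), carry-in 0); try J=7. So J=7.
Step 2. [col 1: S + J ≡ F (mod 10)] column 1 (S + J ≡ F (mod 10), carry-in 0) doesn't pin F yet; pick F=6 and continue, so F=6.
Step 3. [col 1: S + J ≡ F (mod 10)] column 1: given J=7, F=6, carry-in 0, and digits 6,7 already taken and all letters distinct, S+J≡F (mod 10) forces S=9, so S=9.
Step 4. [col 2: E + P ≡ Z (mod 10)] several values work for E in column 2 (E + P ≡ Z (mod 10), carry-in 1); try E=0, so E=0.
Step 5. [col 2: E + P ≡ Z (mod 10)] column 2 (E + P ≡ Z (mod 10), carry-in 1) doesn't pin P yet; pick P=2 and continue. So P=2.
Step 6. [col 2: E + P ≡ Z (mod 10)] column 2 reads E+P+carry(1)=Z with E=0, P=2; with digits 0,2,6,7,9 already taken and all letters distinct, the only value for Z is 3. So Z=3.
Step 7. [col 3: Z + G ≡ J (mod 10)] column 3: given Z=3, J=7, carry-in 0, and digits 0,2,3,6,7,9 already taken and all letters distinct, Z+G≡J (mod 10) forces G=4 ⇒ G=4.
Step 8. [col 5: P + P ≡ V (mod 10)] column 5: given P=2, carry-in 1, and digits 0,2,3,4,6,7,9 already taken and all letters distinct, P+P≡V (mod 10) forces V=5. So V=5.
Step 9. [col 6: Z + M ≡ G (mod 10)] from column 6 (Z=3, G=4, carry-in 0, digits 0,2,3,4,5,6,7,9 already taken and all letters distinct): M must equal 1, so M=1.

Answer: E=0, F=6, G=4, J=7, M=1, P=2, S=9, V=5, Z=3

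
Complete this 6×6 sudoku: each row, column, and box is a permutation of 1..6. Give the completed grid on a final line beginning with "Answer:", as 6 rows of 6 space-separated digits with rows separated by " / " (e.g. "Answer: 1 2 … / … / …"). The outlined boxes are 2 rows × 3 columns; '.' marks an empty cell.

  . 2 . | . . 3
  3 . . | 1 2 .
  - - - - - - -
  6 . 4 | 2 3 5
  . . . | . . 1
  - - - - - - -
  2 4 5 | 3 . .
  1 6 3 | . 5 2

Step 1. [r2c6∈{4,6}] row 2 places 4 nowhere but r2c6 ⇒ r2c6=4.
Step 2. [r1c5∈{6}] r1c5's peers cover all but 6 ⇒ r1c5=6.
Step 3. [r4c1∈{5}] nothing but 5 survives at r4c1. So r4c1=5.
Step 4. [r4c5∈{4}] r4c5 is down to just 4. So r4c5=4.
Step 5. [r1c4∈{5}] r1c4 has the single candidate 5 ⇒ r1c4=5.
Step 6. [r4c3∈{2}] only 2 remains possible at r4c3 ⇒ r4c3=2.
Step 7. [r5c6∈{6}] only 6 remains possible at r5c6 ⇒ r5c6=6.
Step 8. [r4c2∈{3}] r4c2's peers cover all but 3 ⇒ r4c2=3.
Step 9. [r1c1∈{4}] r1c1's peers cover all but 4. So r1c1=4.
Step 10. [r5c5∈{1}] r5c5's peers cover all but 1, so r5c5=1.
Step 11. [r4c4∈{6}] nothing but 6 survives at r4c4, so r4c4=6.
Step 12. [r6c4∈{4}] only 4 remains possible at r6c4 ⇒ r6c4=4.
Step 13. [r3c2∈{1}] r3c2's peers cover all but 1 ⇒ r3c2=1.
Step 14. [r1c3∈{1}] nothing but 1 survives at r1c3. So r1c3=1.
Step 15. [r2c3∈{6}] r2c3's peers cover all but 6. So r2c3=6.
Step 16. [r2c2∈{5}] r2c2 is down to just 5 ⇒ r2c2=5.

Answer: 4 2 1 5 6 3 / 3 5 6 1 2 4 / 6 1 4 2 3 5 / 5 3 2 6 4 1 / 2 4 5 3 1 6 / 1 6 3 4 5 2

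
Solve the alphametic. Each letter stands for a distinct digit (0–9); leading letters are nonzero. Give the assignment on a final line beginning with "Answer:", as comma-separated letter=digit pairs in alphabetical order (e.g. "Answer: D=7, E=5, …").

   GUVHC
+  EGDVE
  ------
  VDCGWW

Step 1. [col 1: C + E ≡ W (mod 10)] no forcing yet in column 1 (carry-in 0); C=3 is free and consistent — try it ⇒ C=3.
Step 2. [col 1: C + E ≡ W (mod 10)] column 1 (C + E ≡ W (mod 10), carry-in 0) doesn't pin E yet; pick E=7 and continue, so E=7.
Step 3. [col 1: C + E ≡ W (mod 10)] from column 1 (C=3, E=7, carry-in 0, digits 3,7 already taken and all letters distinct): W must equal 0, so W=0.
Step 4. [col 2: H + V ≡ W (mod 10)] column 2 (H + V ≡ W (mod 10), carry-in 1) doesn't pin H yet; pick H=8 and continue, so H=8.
Step 5. [col 2: H + V ≡ W (mod 10)] from column 2 (H=8, W=0, carry-in 1, digits 0,3,7,8 already taken and all letters distinct): V must equal 1, so V=1.
Step 6. [col 3: V + D ≡ G (mod 10)] column 3 (V + D ≡ G (mod 10), carry-in 1) doesn't pin G yet; pick G=4 and continue, so G=4.
Step 7. [col 3: V + D ≡ G (mod 10)] from column 3 (V=1, G=4, carry-in 1, digits 0,1,3,4,7,8 already taken and all letters distinct): D must equal 2. So D=2.
Step 8. [col 4: U + G ≡ C (mod 10)] from column 4 (G=4, C=3, carry-in 0, digits 0,1,2,3,4,7,8 already taken and all letters distinct): U must equal 9 ⇒ U=9.

Answer: C=3, D=2, E=7, G=4, H=8, U=9, V=1, W=0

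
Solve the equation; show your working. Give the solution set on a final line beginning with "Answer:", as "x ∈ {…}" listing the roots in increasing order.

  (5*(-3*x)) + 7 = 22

Step 1. [(5*(-3*x)) + 7 = 22] peel the +7: subtract 7 from each side. So sub: 5*(-3*x) = 15.
Step 2. [5*(-3*x) = 15] leading coefficient 5: divide by 5 ⇒ div: -3*x = 3.
Step 3. [-3*x = 3] -3 out front; divide by -3 ⇒ div: x = -1.

Answer: x ∈ {-1}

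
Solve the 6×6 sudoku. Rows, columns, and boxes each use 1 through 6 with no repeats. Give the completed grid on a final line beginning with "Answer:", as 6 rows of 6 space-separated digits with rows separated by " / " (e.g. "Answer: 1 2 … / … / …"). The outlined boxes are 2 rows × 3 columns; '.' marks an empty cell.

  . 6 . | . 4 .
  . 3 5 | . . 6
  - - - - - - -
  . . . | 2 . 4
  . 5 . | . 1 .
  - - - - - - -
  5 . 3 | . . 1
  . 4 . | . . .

Step 1. [r4c6∈{3}] r4c6 has the single candidate 3. So r4c6=3.
Step 2. [r4c4∈{6}] r4c4's peers cover all but 6. So r4c4=6.
Step 3. [r2c5∈{2}] nothing but 2 survives at r2c5 ⇒ r2c5=2.
Step 4. [r6c5∈{3,5,6}] col 5 places 3 nowhere but r6c5, so r6c5=3.
Step 5. [r6c6∈{2,5}] across col 6, 2 lands solely at r6c6, so r6c6=2.
Step 6. [r2c1∈{1,4}] in row 2, 4 fits only at r2c1 ⇒ r2c1=4.
Step 7. [r4c1∈{2}] r4c1's peers cover all but 2, so r4c1=2.
Step 8. [r1c1∈{1}] r1c1 has the single candidate 1, so r1c1=1.
Step 9. [r6c1∈{6}] r6c1 has the single candidate 6 ⇒ r6c1=6.
Step 10. [r3c2∈{1}] r3c2's peers cover all but 1 ⇒ r3c2=1.
Step 11. [r6c4∈{5}] nothing but 5 survives at r6c4. So r6c4=5.
Step 12. [r1c4∈{3}] only 3 remains possible at r1c4, so r1c4=3.
Step 13. [r3c5∈{5}] r3c5 has the single candidate 5, so r3c5=5.
Step 14. [r5c4∈{4}] nothing but 4 survives at r5c4. So r5c4=4.
Step 15. [r1c6∈{5}] r1c6 is down to just 5. So r1c6=5.
Step 16. [r3c1∈{3}] r3c1 has the single candidate 3, so r3c1=3.
Step 17. [r6c3∈{1}] only 1 remains possible at r6c3 ⇒ r6c3=1.
Step 18. [r3c3∈{6}] nothing but 6 survives at r3c3. So r3c3=6.
Step 19. [r2c4∈{1}] only 1 remains possible at r2c4. So r2c4=1.
Step 20. [r5c5∈{6}] nothing but 6 survives at r5c5. So r5c5=6.
Step 21. [r1c3∈{2}] r1c3 is down to just 2. So r1c3=2.
Step 22. [r5c2∈{2}] only 2 remains possible at r5c2, so r5c2=2.
Step 23. [r4c3∈{4}] r4c3's peers cover all but 4 ⇒ r4c3=4.

Answer: 1 6 2 3 4 5 / 4 3 5 1 2 6 / 3 1 6 2 5 4 / 2 5 4 6 1 3 / 5 2 3 4 6 1 / 6 4 1 5 3 2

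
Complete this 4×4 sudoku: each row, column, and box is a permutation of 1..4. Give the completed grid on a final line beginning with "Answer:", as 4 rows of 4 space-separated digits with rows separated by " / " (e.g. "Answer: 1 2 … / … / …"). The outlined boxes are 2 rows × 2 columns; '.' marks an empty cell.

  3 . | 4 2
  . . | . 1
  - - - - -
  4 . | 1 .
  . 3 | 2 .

Step 1. [r2c1∈{2}] r2c1's peers cover all but 2. So r2c1=2.
Step 2. [r3c4∈{3}] only 3 remains possible at r3c4 ⇒ r3c4=3.
Step 3. [r2c3∈{3}] r2c3 is down to just 3 ⇒ r2c3=3.
Step 4. [r2c2∈{4}] r2c2 has the single candidate 4 ⇒ r2c2=4.
Step 5. [r4c4∈{4}] r4c4 has the single candidate 4. So r4c4=4.
Step 6. [r1c2∈{1}] nothing but 1 survives at r1c2. So r1c2=1.
Step 7. [r3c2∈{2}] r3c2 has the single candidate 2 ⇒ r3c2=2.
Step 8. [r4c1∈{1}] only 1 remains possible at r4c1, so r4c1=1.

Answer: 3 1 4 2 / 2 4 3 1 / 4 2 1 3 / 1 3 2 4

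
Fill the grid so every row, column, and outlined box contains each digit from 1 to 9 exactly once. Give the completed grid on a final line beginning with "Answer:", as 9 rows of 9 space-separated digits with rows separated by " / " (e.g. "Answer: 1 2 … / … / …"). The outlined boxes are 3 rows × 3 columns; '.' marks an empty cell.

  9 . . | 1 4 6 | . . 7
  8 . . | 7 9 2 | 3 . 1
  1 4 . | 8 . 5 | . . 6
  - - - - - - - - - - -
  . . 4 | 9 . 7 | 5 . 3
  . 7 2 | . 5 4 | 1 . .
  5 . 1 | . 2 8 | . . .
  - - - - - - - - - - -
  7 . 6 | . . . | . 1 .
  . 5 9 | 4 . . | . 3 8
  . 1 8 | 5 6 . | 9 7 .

Step 1. [r3c7∈{2}] only 2 remains possible at r3c7 ⇒ r3c7=2.
Step 2. [r9c6∈{3}] r9c6's peers cover all but 3. So r9c6=3.
Step 3. [r6c2∈{3,6,9}] r6c2 is the only open cell in col 2 admitting 9 ⇒ r6c2=9.
Step 4. [r5c8∈{6,8,9}] in row 5, 8 fits only at r5c8, so r5c8=8.
Step 5. [r6c9∈{4}] nothing but 4 survives at r6c9 ⇒ r6c9=4.
Step 6. [r6c8∈{6}] r6c8 is down to just 6 ⇒ r6c8=6.
Step 7. [r7c4∈{2}] r7c4 is down to just 2 ⇒ r7c4=2.
Step 8. [r1c8∈{5}] r1c8 has the single candidate 5. So r1c8=5.
Step 9. [r5c4∈{3,6}] 6 has one home in col 4: r5c4. So r5c4=6.
Step 10. [r1c3∈{3}] nothing but 3 survives at r1c3. So r1c3=3.
Step 11. [r4c1∈{6}] only 6 remains possible at r4c1, so r4c1=6.
Step 12. [r9c9∈{2}] only 2 remains possible at r9c9 ⇒ r9c9=2.
Step 13. [r8c5∈{1,7}] in row 8, 7 fits only at r8c5 ⇒ r8c5=7.
Step 14. [r5c9∈{9}] r5c9 has the single candidate 9 ⇒ r5c9=9.
Step 15. [r7c7∈{4}] only 4 remains possible at r7c7, so r7c7=4.
Step 16. [r7c5∈{8}] r7c5 has the single candidate 8. So r7c5=8.
Step 17. [r8c7∈{6}] nothing but 6 survives at r8c7. So r8c7=6.
Step 18. [r6c4∈{3}] r6c4's peers cover all but 3 ⇒ r6c4=3.
Step 19. [r7c2∈{3}] nothing but 3 survives at r7c2 ⇒ r7c2=3.
Step 20. [r7c9∈{5}] r7c9 is down to just 5. So r7c9=5.
Step 21. [r4c8∈{2}] nothing but 2 survives at r4c8. So r4c8=2.
Step 22. [r7c6∈{9}] r7c6 has the single candidate 9 ⇒ r7c6=9.
Step 23. [r4c5∈{1}] only 1 remains possible at r4c5. So r4c5=1.
Step 24. [r3c8∈{9}] r3c8's peers cover all but 9. So r3c8=9.
Step 25. [r6c7∈{7}] only 7 remains possible at r6c7, so r6c7=7.
Step 26. [r3c5∈{3}] r3c5 is down to just 3 ⇒ r3c5=3.
Step 27. [r4c2∈{8}] only 8 remains possible at r4c2, so r4c2=8.
Step 28. [r9c1∈{4}] r9c1 has the single candidate 4, so r9c1=4.
Step 29. [r8c1∈{2}] r8c1 is down to just 2 ⇒ r8c1=2.
Step 30. [r1c7∈{8}] r1c7's peers cover all but 8, so r1c7=8.
Step 31. [r1c2∈{2}] r1c2's peers cover all but 2. So r1c2=2.
Step 32. [r2c3∈{5}] only 5 remains possible at r2c3. So r2c3=5.
Step 33. [r2c2∈{6}] r2c2 has the single candidate 6 ⇒ r2c2=6.
Step 34. [r3c3∈{7}] r3c3 has the single candidate 7, so r3c3=7.
Step 35. [r8c6∈{1}] r8c6's peers cover all but 1 ⇒ r8c6=1.
Step 36. [r5c1∈{3}] r5c1 is down to just 3 ⇒ r5c1=3.
Step 37. [r2c8∈{4}] r2c8's peers cover all but 4 ⇒ r2c8=4.

Answer: 9 2 3 1 4 6 8 5 7 / 8 6 5 7 9 2 3 4 1 / 1 4 7 8 3 5 2 9 6 / 6 8 4 9 1 7 5 2 3 / 3 7 2 6 5 4 1 8 9 / 5 9 1 3 2 8 7 6 4 / 7 3 6 2 8 9 4 1 5 / 2 5 9 4 7 1 6 3 8 / 4 1 8 5 6 3 9 7 2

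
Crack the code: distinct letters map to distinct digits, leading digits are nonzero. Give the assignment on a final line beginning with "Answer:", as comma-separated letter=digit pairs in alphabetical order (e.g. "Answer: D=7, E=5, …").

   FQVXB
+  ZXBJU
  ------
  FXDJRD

Step 1. [col 1: B + U ≡ D (mod 10)] no forcing yet in column 1 (carry-in 0); U=7 is free and consistent — try it ⇒ U=7.
Step 2. [F] F is the leading digit of a 6-digit sum of two 5-digit numbers; the final carry is exactly 1. So F=1.
Step 3. [col 1: B + U ≡ D (mod 10)] no forcing yet in column 1 (carry-in 0); D=3 is free and consistent — try it. So D=3.
Step 4. [col 1: B + U ≡ D (mod 10)] column 1: given U=7, D=3, carry-in 0, and digits 1,3,7 already taken and all letters distinct, B+U≡D (mod 10) forces B=6, so B=6.
Step 5. [col 2: X + J ≡ R (mod 10)] several values work for R in column 2 (X + J ≡ R (mod 10), carry-in 1); try R=5 ⇒ R=5.
Step 6. [col 2: X + J ≡ R (mod 10)] no forcing yet in column 2 (carry-in 1); X=0 is free and consistent — try it. So X=0.
Step 7. [col 2: X + J ≡ R (mod 10)] from column 2 (X=0, R=5, carry-in 1, digits 0,1,3,5,6,7 already taken and all letters distinct): J must equal 4, so J=4.
Step 8. [col 3: V + B ≡ J (mod 10)] column 3: given B=6, J=4, carry-in 0, and digits 0,1,3,4,5,6,7 already taken and all letters distinct, V+B≡J (mod 10) forces V=8. So V=8.
Step 9. [col 4: Q + X ≡ D (mod 10)] column 4: given X=0, D=3, carry-in 1, and digits 0,1,3,4,5,6,7,8 already taken and all letters distinct, Q+X≡D (mod 10) forces Q=2, so Q=2.
Step 10. [col 5: F + Z ≡ X (mod 10)] from column 5 (F=1, X=0, carry-in 0, digits 0,1,2,3,4,5,6,7,8 already taken and all letters distinct): Z must equal 9 ⇒ Z=9.

Answer: B=6, D=3, F=1, J=4, Q=2, R=5, U=7, V=8, X=0, Z=9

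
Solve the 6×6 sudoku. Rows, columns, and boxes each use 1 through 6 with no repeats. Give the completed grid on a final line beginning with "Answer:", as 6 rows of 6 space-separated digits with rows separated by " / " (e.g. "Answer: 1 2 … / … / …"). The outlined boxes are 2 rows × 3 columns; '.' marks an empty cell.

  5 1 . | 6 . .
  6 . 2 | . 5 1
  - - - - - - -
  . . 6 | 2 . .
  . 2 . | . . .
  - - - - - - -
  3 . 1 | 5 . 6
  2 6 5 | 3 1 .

Step 1. [r2c4∈{4}] only 4 remains possible at r2c4, so r2c4=4.
Step 2. [r6c6∈{4}] r6c6's peers cover all but 4. So r6c6=4.
Step 3. [r3c2∈{3,4,5}] in col 2, 5 fits only at r3c2 ⇒ r3c2=5.
Step 4. [r4c3∈{3,4}] r4c3 is the only open cell in box 3 admitting 3, so r4c3=3.
Step 5. [r3c1∈{1,4}] r3c1 is the only open cell in row 3 admitting 1. So r3c1=1.
Step 6. [r1c6∈{2,3}] col 6 places 2 nowhere but r1c6. So r1c6=2.
Step 7. [r3c5∈{3,4}] in row 3, 4 fits only at r3c5. So r3c5=4.
Step 8. [r4c5∈{6}] r4c5 is down to just 6. So r4c5=6.
Step 9. [r5c5∈{2}] nothing but 2 survives at r5c5 ⇒ r5c5=2.
Step 10. [r2c2∈{3}] r2c2 has the single candidate 3. So r2c2=3.
Step 11. [r5c2∈{4}] nothing but 4 survives at r5c2. So r5c2=4.
Step 12. [r1c5∈{3}] r1c5 is down to just 3. So r1c5=3.
Step 13. [r1c3∈{4}] only 4 remains possible at r1c3, so r1c3=4.
Step 14. [r4c1∈{4}] r4c1 is down to just 4 ⇒ r4c1=4.
Step 15. [r4c6∈{5}] r4c6's peers cover all but 5 ⇒ r4c6=5.
Step 16. [r3c6∈{3}] only 3 remains possible at r3c6. So r3c6=3.
Step 17. [r4c4∈{1}] nothing but 1 survives at r4c4 ⇒ r4c4=1.

Answer: 5 1 4 6 3 2 / 6 3 2 4 5 1 / 1 5 6 2 4 3 / 4 2 3 1 6 5 / 3 4 1 5 2 6 / 2 6 5 3 1 4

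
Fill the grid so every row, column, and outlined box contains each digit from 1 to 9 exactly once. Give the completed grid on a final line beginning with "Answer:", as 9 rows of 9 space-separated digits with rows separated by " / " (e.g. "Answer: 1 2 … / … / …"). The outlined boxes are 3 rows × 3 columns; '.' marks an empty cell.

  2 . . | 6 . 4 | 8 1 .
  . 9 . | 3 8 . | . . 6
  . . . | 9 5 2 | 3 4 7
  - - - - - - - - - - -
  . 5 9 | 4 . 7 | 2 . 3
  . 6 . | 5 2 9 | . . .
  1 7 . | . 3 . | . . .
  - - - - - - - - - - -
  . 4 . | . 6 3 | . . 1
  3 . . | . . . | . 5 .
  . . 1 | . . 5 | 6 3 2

Step 1. [r9c2∈{8}] only 8 remains possible at r9c2. So r9c2=8.
Step 2. [r6c4∈{8}] only 8 remains possible at r6c4. So r6c4=8.
Step 3. [r7c8∈{7,8,9}] in row 7, 8 fits only at r7c8 ⇒ r7c8=8.
Step 4. [r9c4∈{7}] only 7 remains possible at r9c4, so r9c4=7.
Step 5. [r2c7∈{5}] nothing but 5 survives at r2c7, so r2c7=5.
Step 6. [r6c8∈{6,9}] in col 8, 9 fits only at r6c8 ⇒ r6c8=9.
Step 7. [r6c7∈{4}] r6c7 is down to just 4 ⇒ r6c7=4.
Step 8. [r8c2∈{2}] r8c2 has the single candidate 2. So r8c2=2.
Step 9. [r7c1∈{5,7,9}] 5 has one home in col 1: r7c1, so r7c1=5.
Step 10. [r7c3∈{7}] only 7 remains possible at r7c3, so r7c3=7.
Step 11. [r5c3∈{3,4,8}] in row 5, 3 fits only at r5c3. So r5c3=3.
Step 12. [r5c1∈{4,8}] r5c1 is the only open cell in row 5 admitting 4. So r5c1=4.
Step 13. [r7c7∈{9}] only 9 remains possible at r7c7. So r7c7=9.
Step 14. [r8c5∈{1,4,9}] r8c5 is the only open cell in row 8 admitting 9. So r8c5=9.
Step 15. [r3c1∈{6,8}] across col 1, 6 lands solely at r3c1, so r3c1=6.
Step 16. [r5c7∈{1,7}] 1 has one home in row 5: r5c7, so r5c7=1.
Step 17. [r2c6∈{1}] r2c6's peers cover all but 1, so r2c6=1.
Step 18. [r1c9∈{9}] only 9 remains possible at r1c9 ⇒ r1c9=9.
Step 19. [r3c3∈{8}] r3c3's peers cover all but 8, so r3c3=8.
Step 20. [r5c8∈{7}] only 7 remains possible at r5c8, so r5c8=7.
Step 21. [r4c1∈{8}] r4c1 is down to just 8 ⇒ r4c1=8.
Step 22. [r2c8∈{2}] r2c8 has the single candidate 2. So r2c8=2.
Step 23. [r4c5∈{1}] r4c5 is down to just 1, so r4c5=1.
Step 24. [r1c2∈{3}] only 3 remains possible at r1c2. So r1c2=3.
Step 25. [r2c1∈{7}] r2c1's peers cover all but 7. So r2c1=7.
Step 26. [r3c2∈{1}] only 1 remains possible at r3c2 ⇒ r3c2=1.
Step 27. [r8c6∈{8}] r8c6 has the single candidate 8. So r8c6=8.
Step 28. [r6c9∈{5}] r6c9's peers cover all but 5. So r6c9=5.
Step 29. [r7c4∈{2}] nothing but 2 survives at r7c4. So r7c4=2.
Step 30. [r1c5∈{7}] only 7 remains possible at r1c5. So r1c5=7.
Step 31. [r8c7∈{7}] r8c7 is down to just 7. So r8c7=7.
Step 32. [r9c1∈{9}] r9c1 has the single candidate 9. So r9c1=9.
Step 33. [r2c3∈{4}] r2c3 is down to just 4, so r2c3=4.
Step 34. [r4c8∈{6}] r4c8's peers cover all but 6. So r4c8=6.
Step 35. [r8c3∈{6}] r8c3 is down to just 6. So r8c3=6.
Step 36. [r9c5∈{4}] only 4 remains possible at r9c5. So r9c5=4.
Step 37. [r8c9∈{4}] nothing but 4 survives at r8c9, so r8c9=4.
Step 38. [r1c3∈{5}] r1c3 has the single candidate 5 ⇒ r1c3=5.
Step 39. [r6c3∈{2}] r6c3 has the single candidate 2. So r6c3=2.
Step 40. [r6c6∈{6}] r6c6 is down to just 6, so r6c6=6.
Step 41. [r8c4∈{1}] r8c4 is down to just 1. So r8c4=1.
Step 42. [r5c9∈{8}] r5c9 has the single candidate 8 ⇒ r5c9=8.

Answer: 2 3 5 6 7 4 8 1 9 / 7 9 4 3 8 1 5 2 6 / 6 1 8 9 5 2 3 4 7 / 8 5 9 4 1 7 2 6 3 / 4 6 3 5 2 9 1 7 8 / 1 7 2 8 3 6 4 9 5 / 5 4 7 2 6 3 9 8 1 / 3 2 6 1 9 8 7 5 4 / 9 8 1 7 4 5 6 3 2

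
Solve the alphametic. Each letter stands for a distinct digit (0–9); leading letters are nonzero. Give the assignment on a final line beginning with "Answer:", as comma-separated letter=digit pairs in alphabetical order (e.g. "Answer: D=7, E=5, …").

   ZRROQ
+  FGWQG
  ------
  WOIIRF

Step 1. [col 1: Q + G ≡ F (mod 10)] no forcing yet in column 1 (carry-in 0); G=2 is free and consistent — try it. So G=2.
Step 2. [W] W is the leading digit of a 6-digit sum of two 5-digit numbers; the final carry is exactly 1, so W=1.
Step 3. [col 1: Q + G ≡ F (mod 10)] no forcing yet in column 1 (carry-in 0); F=8 is free and consistent — try it ⇒ F=8.
Step 4. [col 1: Q + G ≡ F (mod 10)] from column 1 (G=2, F=8, carry-in 0, digits 1,2,8 already taken and all letters distinct): Q must equal 6, so Q=6.
Step 5. [col 2: O + Q ≡ R (mod 10)] no forcing yet in column 2 (carry-in 0); R=3 is free and consistent — try it ⇒ R=3.
Step 6. [col 2: O + Q ≡ R (mod 10)] from column 2 (Q=6, R=3, carry-in 0, digits 1,2,3,6,8 already taken and all letters distinct): O must equal 7, so O=7.
Step 7. [col 3: R + W ≡ I (mod 10)] from column 3 (R=3, W=1, carry-in 1, digits 1,2,3,6,7,8 already taken and all letters distinct): I must equal 5. So I=5.
Step 8. [col 5: Z + F ≡ O (mod 10)] from column 5 (F=8, O=7, carry-in 0, digits 1,2,3,5,6,7,8 already taken and all letters distinct): Z must equal 9 ⇒ Z=9.

Answer: F=8, G=2, I=5, O=7, Q=6, R=3, W=1, Z=9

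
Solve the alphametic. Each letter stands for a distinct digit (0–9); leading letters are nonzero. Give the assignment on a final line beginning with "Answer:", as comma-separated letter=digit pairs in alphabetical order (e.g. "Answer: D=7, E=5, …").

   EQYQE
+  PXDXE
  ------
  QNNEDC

Step 1. [col 1: E + E ≡ C (mod 10)] column 1 (E + E ≡ C (mod 10), carry-in 0) doesn't pin C yet; pick C=4 and continue, so C=4.
Step 2. [col 1: E + E ≡ C (mod 10)] no forcing yet in column 1 (carry-in 0); E=2 is free and consistent — try it. So E=2.
Step 3. [col 2: Q + X ≡ D (mod 10)] D=9 is one option consistent with column 2 (Q + X ≡ D (mod 10), carry-in 0) — take it, so D=9.
Step 4. [col 2: Q + X ≡ D (mod 10)] no forcing yet in column 2 (carry-in 0); Q=1 is free and consistent — try it ⇒ Q=1.
Step 5. [col 2: Q + X ≡ D (mod 10)] from column 2 (Q=1, D=9, carry-in 0, digits 1,2,4,9 already taken and all letters distinct): X must equal 8. So X=8.
Step 6. [col 3: Y + D ≡ E (mod 10)] column 3 reads Y+D+carry(0)=E with D=9, E=2; with digits 1,2,4,8,9 already taken and all letters distinct, the only value for Y is 3. So Y=3.
Step 7. [col 4: Q + X ≡ N (mod 10)] column 4: given Q=1, X=8, carry-in 1, and digits 1,2,3,4,8,9 already taken and all letters distinct, Q+X≡N (mod 10) forces N=0. So N=0.
Step 8. [col 5: E + P ≡ N (mod 10)] column 5 reads E+P+carry(1)=N with E=2, N=0; with digits 0,1,2,3,4,8,9 already taken and all letters distinct, the only value for P is 7. So P=7.

Answer: C=4, D=9, E=2, N=0, P=7, Q=1, X=8, Y=3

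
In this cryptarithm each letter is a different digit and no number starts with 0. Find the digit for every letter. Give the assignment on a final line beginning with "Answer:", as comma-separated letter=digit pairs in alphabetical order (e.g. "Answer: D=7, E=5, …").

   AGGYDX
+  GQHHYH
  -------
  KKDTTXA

Step 1. [K] adding two 6-digit numbers gives at most 6+1 digits, and here it does — K is that final carry and must be 1, so K=1.
Step 2. [col 1: X + H ≡ A (mod 10)] column 1 (X + H ≡ A (mod 10), carry-in 0) doesn't pin X yet; pick X=9 and continue ⇒ X=9.
Step 3. [col 1: X + H ≡ A (mod 10)] A=6 is one option consistent with column 1 (X + H ≡ A (mod 10), carry-in 0) — take it, so A=6.
Step 4. [col 1: X + H ≡ A (mod 10)] column 1: given X=9, A=6, carry-in 0, and digits 1,6,9 already taken and all letters distinct, X+H≡A (mod 10) forces H=7. So H=7.
Step 5. [col 2: D + Y ≡ X (mod 10)] D=3 is one option consistent with column 2 (D + Y ≡ X (mod 10), carry-in 1) — take it ⇒ D=3.
Step 6. [col 2: D + Y ≡ X (mod 10)] column 2 reads D+Y+carry(1)=X with D=3, X=9; with digits 1,3,6,7,9 already taken and all letters distinct, the only value for Y is 5. So Y=5.
Step 7. [col 3: Y + H ≡ T (mod 10)] from column 3 (Y=5, H=7, carry-in 0, digits 1,3,5,6,7,9 already taken and all letters distinct): T must equal 2, so T=2.
Step 8. [col 4: G + H ≡ T (mod 10)] from column 4 (H=7, T=2, carry-in 1, digits 1,2,3,5,6,7,9 already taken and all letters distinct): G must equal 4. So G=4.
Step 9. [col 5: G + Q ≡ D (mod 10)] in column 5 we have G+Q≡D with carry-in 1; given G=4, D=3 and digits 1,2,3,4,5,6,7,9 already taken and all letters distinct, that pins Q to 8. So Q=8.

Answer: A=6, D=3, G=4, H=7, K=1, Q=8, T=2, X=9, Y=5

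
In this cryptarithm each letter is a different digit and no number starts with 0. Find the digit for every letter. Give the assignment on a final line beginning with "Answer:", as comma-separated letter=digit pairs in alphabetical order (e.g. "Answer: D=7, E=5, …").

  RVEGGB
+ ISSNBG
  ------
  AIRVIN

Step 1. [col 1: B + G ≡ N (mod 10)] no forcing yet in column 1 (carry-in 0); B=7 is free and consistent — try it. So B=7.
Step 2. [col 1: B + G ≡ N (mod 10)] G=8 is one option consistent with column 1 (B + G ≡ N (mod 10), carry-in 0) — take it, so G=8.
Step 3. [col 1: B + G ≡ N (mod 10)] column 1: given B=7, G=8, carry-in 0, and digits 7,8 already taken and all letters distinct, B+G≡N (mod 10) forces N=5 ⇒ N=5.
Step 4. [col 2: G + B ≡ I (mod 10)] in column 2 we have G+B≡I with carry-in 1; given G=8, B=7 and digits 5,7,8 already taken and all letters distinct, that pins I to 6. So I=6.
Step 5. [col 3: G + N ≡ V (mod 10)] in column 3 we have G+N≡V with carry-in 1; given G=8, N=5 and digits 5,6,7,8 already taken and all letters distinct, that pins V to 4. So V=4.
Step 6. [col 4: E + S ≡ R (mod 10)] several values work for R in column 4 (E + S ≡ R (mod 10), carry-in 1); try R=3. So R=3.
Step 7. [col 4: E + S ≡ R (mod 10)] no forcing yet in column 4 (carry-in 1); S=2 is free and consistent — try it ⇒ S=2.
Step 8. [col 4: E + S ≡ R (mod 10)] from column 4 (S=2, R=3, carry-in 1, digits 2,3,4,5,6,7,8 already taken and all letters distinct): E must equal 0, so E=0.
Step 9. [col 6: R + I ≡ A (mod 10)] column 6: given R=3, I=6, carry-in 0, and digits 0,2,3,4,5,6,7,8 already taken and all letters distinct, R+I≡A (mod 10) forces A=9. So A=9.

Answer: A=9, B=7, E=0, G=8, I=6, N=5, R=3, S=2, V=4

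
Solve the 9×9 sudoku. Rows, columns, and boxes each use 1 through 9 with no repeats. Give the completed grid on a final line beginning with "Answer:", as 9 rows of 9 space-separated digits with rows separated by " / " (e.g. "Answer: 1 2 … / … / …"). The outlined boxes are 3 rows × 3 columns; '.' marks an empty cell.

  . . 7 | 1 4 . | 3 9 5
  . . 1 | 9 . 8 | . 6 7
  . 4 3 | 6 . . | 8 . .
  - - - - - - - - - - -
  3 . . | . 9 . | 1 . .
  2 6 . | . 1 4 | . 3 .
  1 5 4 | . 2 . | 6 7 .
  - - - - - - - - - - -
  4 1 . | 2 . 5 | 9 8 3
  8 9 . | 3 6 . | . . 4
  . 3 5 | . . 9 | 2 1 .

Step 1. [r5c4∈{5,7,8}] r5c4 is the only open cell in row 5 admitting 7. So r5c4=7.
Step 2. [r4c3∈{8}] r4c3's peers cover all but 8. So r4c3=8.
Step 3. [r7c5∈{7}] only 7 remains possible at r7c5, so r7c5=7.
Step 4. [r3c8∈{2}] r3c8 has the single candidate 2 ⇒ r3c8=2.
Step 5. [r2c1∈{5}] nothing but 5 survives at r2c1. So r2c1=5.
Step 6. [r5c9∈{8,9}] across row 5, 8 lands solely at r5c9, so r5c9=8.
Step 7. [r5c7∈{5}] r5c7 is down to just 5, so r5c7=5.
Step 8. [r2c2∈{2}] only 2 remains possible at r2c2 ⇒ r2c2=2.
Step 9. [r9c4∈{4,8}] in row 9, 4 fits only at r9c4. So r9c4=4.
Step 10. [r9c1∈{6,7}] in row 9, 7 fits only at r9c1 ⇒ r9c1=7.
Step 11. [r9c5∈{8}] r9c5 has the single candidate 8. So r9c5=8.
Step 12. [r3c9∈{1}] only 1 remains possible at r3c9. So r3c9=1.
Step 13. [r5c3∈{9}] r5c3's peers cover all but 9 ⇒ r5c3=9.
Step 14. [r8c7∈{7}] only 7 remains possible at r8c7 ⇒ r8c7=7.
Step 15. [r1c2∈{8}] r1c2 is down to just 8 ⇒ r1c2=8.
Step 16. [r6c6∈{3}] r6c6's peers cover all but 3. So r6c6=3.
Step 17. [r4c2∈{7}] r4c2 is down to just 7 ⇒ r4c2=7.
Step 18. [r8c8∈{5}] r8c8 is down to just 5, so r8c8=5.
Step 19. [r6c9∈{9}] r6c9's peers cover all but 9. So r6c9=9.
Step 20. [r3c1∈{9}] r3c1 is down to just 9 ⇒ r3c1=9.
Step 21. [r1c6∈{2}] nothing but 2 survives at r1c6, so r1c6=2.
Step 22. [r1c1∈{6}] r1c1's peers cover all but 6. So r1c1=6.
Step 23. [r4c8∈{4}] r4c8's peers cover all but 4 ⇒ r4c8=4.
Step 24. [r2c5∈{3}] only 3 remains possible at r2c5. So r2c5=3.
Step 25. [r2c7∈{4}] r2c7's peers cover all but 4 ⇒ r2c7=4.
Step 26. [r7c3∈{6}] r7c3 has the single candidate 6 ⇒ r7c3=6.
Step 27. [r8c6∈{1}] r8c6 is down to just 1, so r8c6=1.
Step 28. [r4c4∈{5}] r4c4 is down to just 5, so r4c4=5.
Step 29. [r4c9∈{2}] r4c9 has the single candidate 2. So r4c9=2.
Step 30. [r9c9∈{6}] nothing but 6 survives at r9c9. So r9c9=6.
Step 31. [r8c3∈{2}] only 2 remains possible at r8c3. So r8c3=2.
Step 32. [r3c6∈{7}] r3c6 is down to just 7, so r3c6=7.
Step 33. [r3c5∈{5}] nothing but 5 survives at r3c5, so r3c5=5.
Step 34. [r4c6∈{6}] only 6 remains possible at r4c6 ⇒ r4c6=6.
Step 35. [r6c4∈{8}] nothing but 8 survives at r6c4. So r6c4=8.

Answer: 6 8 7 1 4 2 3 9 5 / 5 2 1 9 3 8 4 6 7 / 9 4 3 6 5 7 8 2 1 / 3 7 8 5 9 6 1 4 2 / 2 6 9 7 1 4 5 3 8 / 1 5 4 8 2 3 6 7 9 / 4 1 6 2 7 5 9 8 3 / 8 9 2 3 6 1 7 5 4 / 7 3 5 4 8 9 2 1 6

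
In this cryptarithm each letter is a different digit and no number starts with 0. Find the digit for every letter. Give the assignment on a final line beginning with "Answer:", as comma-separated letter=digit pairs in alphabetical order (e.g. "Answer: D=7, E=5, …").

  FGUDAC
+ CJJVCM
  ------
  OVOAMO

Step 1. [col 1: C + M ≡ O (mod 10)] M=2 is one option consistent with column 1 (C + M ≡ O (mod 10), carry-in 0) — take it, so M=2.
Step 2. [col 1: C + M ≡ O (mod 10)] several values work for O in column 1 (C + M ≡ O (mod 10), carry-in 0); try O=9, so O=9.
Step 3. [col 1: C + M ≡ O (mod 10)] in column 1 we have C+M≡O with carry-in 0; given M=2, O=9 and digits 2,9 already taken and all letters distinct, that pins C to 7. So C=7.
Step 4. [col 2: A + C ≡ M (mod 10)] column 2: given C=7, M=2, carry-in 0, and digits 2,7,9 already taken and all letters distinct, A+C≡M (mod 10) forces A=5, so A=5.
Step 5. [col 3: D + V ≡ A (mod 10)] column 3 (D + V ≡ A (mod 10), carry-in 1) doesn't pin V yet; pick V=4 and continue, so V=4.
Step 6. [col 3: D + V ≡ A (mod 10)] column 3 reads D+V+carry(1)=A with V=4, A=5; with digits 2,4,5,7,9 already taken and all letters distinct, the only value for D is 0, so D=0.
Step 7. [col 4: U + J ≡ O (mod 10)] several values work for J in column 4 (U + J ≡ O (mod 10), carry-in 0); try J=6, so J=6.
Step 8. [col 4: U + J ≡ O (mod 10)] from column 4 (J=6, O=9, carry-in 0, digits 0,2,4,5,6,7,9 already taken and all letters distinct): U must equal 3 ⇒ U=3.
Step 9. [col 5: G + J ≡ V (mod 10)] column 5 reads G+J+carry(0)=V with J=6, V=4; with digits 0,2,3,4,5,6,7,9 already taken and all letters distinct, the only value for G is 8, so G=8.
Step 10. [col 6: F + C ≡ O (mod 10)] column 6 reads F+C+carry(1)=O with C=7, O=9; with digits 0,2,3,4,5,6,7,8,9 already taken and all letters distinct, the only value for F is 1 ⇒ F=1.

Answer: A=5, C=7, D=0, F=1, G=8, J=6, M=2, O=9, U=3, V=4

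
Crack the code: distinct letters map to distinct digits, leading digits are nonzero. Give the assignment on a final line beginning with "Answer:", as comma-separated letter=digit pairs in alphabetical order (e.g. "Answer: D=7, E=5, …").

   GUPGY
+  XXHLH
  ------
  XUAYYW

Step 1. [X] X is the leading digit of a 6-digit sum of two 5-digit numbers; the final carry is exactly 1 ⇒ X=1.
Step 2. [col 1: Y + H ≡ W (mod 10)] no forcing yet in column 1 (carry-in 0); H=5 is free and consistent — try it ⇒ H=5.
Step 3. [col 1: Y + H ≡ W (mod 10)] Y=3 is one option consistent with column 1 (Y + H ≡ W (mod 10), carry-in 0) — take it. So Y=3.
Step 4. [col 1: Y + H ≡ W (mod 10)] from column 1 (Y=3, H=5, carry-in 0, digits 1,3,5 already taken and all letters distinct): W must equal 8. So W=8.
Step 5. [col 2: G + L ≡ Y (mod 10)] several values work for G in column 2 (G + L ≡ Y (mod 10), carry-in 0); try G=9 ⇒ G=9.
Step 6. [col 2: G + L ≡ Y (mod 10)] from column 2 (G=9, Y=3, carry-in 0, digits 1,3,5,8,9 already taken and all letters distinct): L must equal 4 ⇒ L=4.
Step 7. [col 3: P + H ≡ Y (mod 10)] column 3: given H=5, Y=3, carry-in 1, and digits 1,3,4,5,8,9 already taken and all letters distinct, P+H≡Y (mod 10) forces P=7 ⇒ P=7.
Step 8. [col 4: U + X ≡ A (mod 10)] in column 4 we have U+X≡A with carry-in 1; given X=1 and digits 1,3,4,5,7,8,9 already taken and all letters distinct, that pins A to 2 ⇒ A=2.
Step 9. [col 4: U + X ≡ A (mod 10)] column 4 reads U+X+carry(1)=A with X=1, A=2; with digits 1,2,3,4,5,7,8,9 already taken and all letters distinct, the only value for U is 0, so U=0.

Answer: A=2, G=9, H=5, L=4, P=7, U=0, W=8, X=1, Y=3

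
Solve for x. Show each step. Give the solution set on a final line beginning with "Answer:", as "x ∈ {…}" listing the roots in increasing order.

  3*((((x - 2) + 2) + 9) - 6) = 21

Step 1. [3*((((x - 2) + 2) + 9) - 6) = 21] leading coefficient 3: divide by 3, so div: (((x - 2) + 2) + 9) - 6 = 7.
Step 2. [(((x - 2) + 2) + 9) - 6 = 7] add 6: x sits inside (… - 6) ⇒ sub: ((x - 2) + 2) + 9 = 13.
Step 3. [((x - 2) + 2) + 9 = 13] subtract 9: x sits inside (… + 9). So sub: (x - 2) + 2 = 4.
Step 4. [(x - 2) + 2 = 4] +2 is outermost — subtract 2 both sides, so sub: x - 2 = 2.
Step 5. [x - 2 = 2] -2 is outermost — add 2 both sides ⇒ sub: x = 4.

Answer: x ∈ {4}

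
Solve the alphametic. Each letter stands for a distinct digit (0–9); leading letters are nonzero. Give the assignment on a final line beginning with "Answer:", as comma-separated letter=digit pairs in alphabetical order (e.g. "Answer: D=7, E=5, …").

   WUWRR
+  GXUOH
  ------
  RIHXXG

Step 1. [col 1: R + H ≡ G (mod 10)] several values work for H in column 1 (R + H ≡ G (mod 10), carry-in 0); try H=8, so H=8.
Step 2. [col 1: R + H ≡ G (mod 10)] no forcing yet in column 1 (carry-in 0); G=9 is free and consistent — try it, so G=9.
Step 3. [col 1: R + H ≡ G (mod 10)] from column 1 (H=8, G=9, carry-in 0, digits 8,9 already taken and all letters distinct): R must equal 1 ⇒ R=1.
Step 4. [col 2: R + O ≡ X (mod 10)] several values work for O in column 2 (R + O ≡ X (mod 10), carry-in 0); try O=5 ⇒ O=5.
Step 5. [col 2: R + O ≡ X (mod 10)] column 2: given R=1, O=5, carry-in 0, and digits 1,5,8,9 already taken and all letters distinct, R+O≡X (mod 10) forces X=6. So X=6.
Step 6. [col 3: W + U ≡ X (mod 10)] U=2 is one option consistent with column 3 (W + U ≡ X (mod 10), carry-in 0) — take it, so U=2.
Step 7. [col 3: W + U ≡ X (mod 10)] column 3: given U=2, X=6, carry-in 0, and digits 1,2,5,6,8,9 already taken and all letters distinct, W+U≡X (mod 10) forces W=4. So W=4.
Step 8. [col 5: W + G ≡ I (mod 10)] in column 5 we have W+G≡I with carry-in 0; given W=4, G=9 and digits 1,2,4,5,6,8,9 already taken and all letters distinct, that pins I to 3. So I=3.

Answer: G=9, H=8, I=3, O=5, R=1, U=2, W=4, X=6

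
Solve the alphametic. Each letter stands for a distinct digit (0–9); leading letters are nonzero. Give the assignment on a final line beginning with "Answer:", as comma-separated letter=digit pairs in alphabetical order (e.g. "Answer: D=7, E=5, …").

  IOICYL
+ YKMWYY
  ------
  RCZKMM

Step 1. [col 1: L + Y ≡ M (mod 10)] Y=5 is one option consistent with column 1 (L + Y ≡ M (mod 10), carry-in 0) — take it ⇒ Y=5.
Step 2. [col 1: L + Y ≡ M (mod 10)] no forcing yet in column 1 (carry-in 0); M=1 is free and consistent — try it ⇒ M=1.
Step 3. [col 1: L + Y ≡ M (mod 10)] from column 1 (Y=5, M=1, carry-in 0, digits 1,5 already taken and all letters distinct): L must equal 6, so L=6.
Step 4. [col 3: C + W ≡ K (mod 10)] several values work for C in column 3 (C + W ≡ K (mod 10), carry-in 1); try C=0, so C=0.
Step 5. [col 3: C + W ≡ K (mod 10)] column 3 (C + W ≡ K (mod 10), carry-in 1) doesn't pin K yet; pick K=8 and continue. So K=8.
Step 6. [col 3: C + W ≡ K (mod 10)] column 3 reads C+W+carry(1)=K with C=0, K=8; with digits 0,1,5,6,8 already taken and all letters distinct, the only value for W is 7. So W=7.
Step 7. [col 4: I + M ≡ Z (mod 10)] column 4 (I + M ≡ Z (mod 10), carry-in 0) doesn't pin I yet; pick I=3 and continue ⇒ I=3.
Step 8. [col 4: I + M ≡ Z (mod 10)] in column 4 we have I+M≡Z with carry-in 0; given I=3, M=1 and digits 0,1,3,5,6,7,8 already taken and all letters distinct, that pins Z to 4 ⇒ Z=4.
Step 9. [col 5: O + K ≡ C (mod 10)] column 5: given K=8, C=0, carry-in 0, and digits 0,1,3,4,5,6,7,8 already taken and all letters distinct, O+K≡C (mod 10) forces O=2, so O=2.
Step 10. [col 6: I + Y ≡ R (mod 10)] column 6 reads I+Y+carry(1)=R with I=3, Y=5; with digits 0,1,2,3,4,5,6,7,8 already taken and all letters distinct, the only value for R is 9. So R=9.

Answer: C=0, I=3, K=8, L=6, M=1, O=2, R=9, W=7, Y=5, Z=4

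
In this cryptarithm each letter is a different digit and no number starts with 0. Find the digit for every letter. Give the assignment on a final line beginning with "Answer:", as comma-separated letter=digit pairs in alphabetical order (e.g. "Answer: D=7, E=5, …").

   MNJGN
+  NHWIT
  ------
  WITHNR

Step 1. [W] adding two 5-digit numbers gives at most 5+1 digits, and here it does — W is that final carry and must be 1, so W=1.
Step 2. [col 1: N + T ≡ R (mod 10)] column 1 (N + T ≡ R (mod 10), carry-in 0) doesn't pin N yet; pick N=6 and continue. So N=6.
Step 3. [col 1: N + T ≡ R (mod 10)] column 1 (N + T ≡ R (mod 10), carry-in 0) doesn't pin T yet; pick T=4 and continue, so T=4.
Step 4. [col 1: N + T ≡ R (mod 10)] column 1 reads N+T+carry(0)=R with N=6, T=4; with digits 1,4,6 already taken and all letters distinct, the only value for R is 0. So R=0.
Step 5. [col 2: G + I ≡ N (mod 10)] column 2 (G + I ≡ N (mod 10), carry-in 1) doesn't pin I yet; pick I=2 and continue ⇒ I=2.
Step 6. [col 2: G + I ≡ N (mod 10)] column 2 reads G+I+carry(1)=N with I=2, N=6; with digits 0,1,2,4,6 already taken and all letters distinct, the only value for G is 3. So G=3.
Step 7. [col 3: J + W ≡ H (mod 10)] column 3 (J + W ≡ H (mod 10), carry-in 0) doesn't pin J yet; pick J=7 and continue ⇒ J=7.
Step 8. [col 3: J + W ≡ H (mod 10)] column 3 reads J+W+carry(0)=H with J=7, W=1; with digits 0,1,2,3,4,6,7 already taken and all letters distinct, the only value for H is 8, so H=8.
Step 9. [col 5: M + N ≡ I (mod 10)] column 5: given N=6, I=2, carry-in 1, and digits 0,1,2,3,4,6,7,8 already taken and all letters distinct, M+N≡I (mod 10) forces M=5 ⇒ M=5.

Answer: G=3, H=8, I=2, J=7, M=5, N=6, R=0, T=4, W=1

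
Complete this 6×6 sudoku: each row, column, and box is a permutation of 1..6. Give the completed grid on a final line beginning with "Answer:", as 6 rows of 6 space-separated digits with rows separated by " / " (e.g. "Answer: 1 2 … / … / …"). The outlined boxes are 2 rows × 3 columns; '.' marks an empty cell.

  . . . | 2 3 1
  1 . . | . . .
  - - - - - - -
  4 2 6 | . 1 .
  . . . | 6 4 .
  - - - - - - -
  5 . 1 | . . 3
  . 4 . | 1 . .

Step 1. [r6c1∈{2,3,6}] 2 has one home in col 1: r6c1 ⇒ r6c1=2.
Step 2. [r3c6∈{5}] r3c6's peers cover all but 5, so r3c6=5.
Step 3. [r2c4∈{4,5}] r2c4 is the only open cell in col 4 admitting 5, so r2c4=5.
Step 4. [r2c5∈{6}] r2c5's peers cover all but 6 ⇒ r2c5=6.
Step 5. [r1c3∈{4,5}] 4 has one home in row 1: r1c3 ⇒ r1c3=4.
Step 6. [r6c3∈{3}] only 3 remains possible at r6c3 ⇒ r6c3=3.
Step 7. [r4c2∈{1,3,5}] r4c2 is the only open cell in row 4 admitting 1. So r4c2=1.
Step 8. [r1c2∈{5,6}] r1c2 is the only open cell in row 1 admitting 5, so r1c2=5.
Step 9. [r5c4∈{4}] only 4 remains possible at r5c4 ⇒ r5c4=4.
Step 10. [r2c6∈{4}] only 4 remains possible at r2c6 ⇒ r2c6=4.
Step 11. [r3c4∈{3}] r3c4 has the single candidate 3 ⇒ r3c4=3.
Step 12. [r1c1∈{6}] r1c1's peers cover all but 6. So r1c1=6.
Step 13. [r6c5∈{5}] r6c5's peers cover all but 5. So r6c5=5.
Step 14. [r5c2∈{6}] r5c2 has the single candidate 6. So r5c2=6.
Step 15. [r4c1∈{3}] nothing but 3 survives at r4c1, so r4c1=3.
Step 16. [r4c3∈{5}] r4c3 has the single candidate 5, so r4c3=5.
Step 17. [r5c5∈{2}] nothing but 2 survives at r5c5 ⇒ r5c5=2.
Step 18. [r2c3∈{2}] r2c3's peers cover all but 2, so r2c3=2.
Step 19. [r6c6∈{6}] r6c6 is down to just 6, so r6c6=6.
Step 20. [r2c2∈{3}] nothing but 3 survives at r2c2 ⇒ r2c2=3.
Step 21. [r4c6∈{2}] r4c6 has the single candidate 2. So r4c6=2.

Answer: 6 5 4 2 3 1 / 1 3 2 5 6 4 / 4 2 6 3 1 5 / 3 1 5 6 4 2 / 5 6 1 4 2 3 / 2 4 3 1 5 6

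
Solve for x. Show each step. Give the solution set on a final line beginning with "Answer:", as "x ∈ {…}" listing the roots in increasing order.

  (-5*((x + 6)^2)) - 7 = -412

Step 1. [(-5*((x + 6)^2)) - 7 = -412] the outer -7 inverts by adding 7, so sub: -5*((x + 6)^2) = -405.
Step 2. [-5*((x + 6)^2) = -405] -5·(inner) — divide through by -5. So div: (x + 6)^2 = 81.
Step 3. [(x + 6)^2 = 81] LHS squared, RHS 81 ≥ 0: apply √ (±) ⇒ sqrt: x + 6 = 9 or -9.
Step 4. [x + 6 = 9 or -9] peel the +6: subtract 6 from each side. So sub: x = 3 or -15.

Answer: x ∈ {-15, 3}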